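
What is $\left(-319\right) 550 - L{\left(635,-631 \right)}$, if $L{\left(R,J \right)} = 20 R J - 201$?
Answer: $7838451$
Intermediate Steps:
$L{\left(R,J \right)} = -201 + 20 J R$ ($L{\left(R,J \right)} = 20 J R - 201 = -201 + 20 J R$)
$\left(-319\right) 550 - L{\left(635,-631 \right)} = \left(-319\right) 550 - \left(-201 + 20 \left(-631\right) 635\right) = -175450 - \left(-201 - 8013700\right) = -175450 - -8013901 = -175450 + 8013901 = 7838451$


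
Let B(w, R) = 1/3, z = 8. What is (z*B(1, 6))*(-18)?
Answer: -48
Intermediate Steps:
B(w, R) = ⅓
(z*B(1, 6))*(-18) = (8*(⅓))*(-18) = (8/3)*(-18) = -48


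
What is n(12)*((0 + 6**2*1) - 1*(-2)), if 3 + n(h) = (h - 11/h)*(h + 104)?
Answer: 146224/3 ≈ 48741.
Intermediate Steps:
n(h) = -3 + (104 + h)*(h - 11/h) (n(h) = -3 + (h - 11/h)*(h + 104) = -3 + (h - 11/h)*(104 + h) = -3 + (104 + h)*(h - 11/h))
n(12)*((0 + 6**2*1) - 1*(-2)) = (-14 + 12**2 - 1144/12 + 104*12)*((0 + 6**2*1) - 1*(-2)) = (-14 + 144 - 1144*1/12 + 1248)*((0 + 36*1) + 2) = (-14 + 144 - 286/3 + 1248)*((0 + 36) + 2) = 3848*(36 + 2)/3 = (3848/3)*38 = 146224/3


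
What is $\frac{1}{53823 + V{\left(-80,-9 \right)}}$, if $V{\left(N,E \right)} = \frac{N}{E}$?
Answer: $\frac{9}{484487} \approx 1.8576 \cdot 10^{-5}$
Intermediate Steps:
$\frac{1}{53823 + V{\left(-80,-9 \right)}} = \frac{1}{53823 - \frac{80}{-9}} = \frac{1}{53823 - - \frac{80}{9}} = \frac{1}{53823 + \frac{80}{9}} = \frac{1}{\frac{484487}{9}} = \frac{9}{484487}$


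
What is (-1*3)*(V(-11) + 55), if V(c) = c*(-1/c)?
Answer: -162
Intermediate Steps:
V(c) = -1
(-1*3)*(V(-11) + 55) = (-1*3)*(-1 + 55) = -3*54 = -162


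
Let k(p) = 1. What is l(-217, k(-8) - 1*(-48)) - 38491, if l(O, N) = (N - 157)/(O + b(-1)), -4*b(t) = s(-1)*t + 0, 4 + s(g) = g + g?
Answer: -16820351/437 ≈ -38491.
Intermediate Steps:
s(g) = -4 + 2*g (s(g) = -4 + (g + g) = -4 + 2*g)
b(t) = 3*t/2 (b(t) = -((-4 + 2*(-1))*t + 0)/4 = -((-4 - 2)*t + 0)/4 = -(-6*t + 0)/4 = -(-3)*t/2 = 3*t/2)
l(O, N) = (-157 + N)/(-3/2 + O) (l(O, N) = (N - 157)/(O + (3/2)*(-1)) = (-157 + N)/(O - 3/2) = (-157 + N)/(-3/2 + O))
l(-217, k(-8) - 1*(-48)) - 38491 = 2*(-157 + (1 - 1*(-48)))/(-3 + 2*(-217)) - 38491 = 2*(-157 + (1 + 48))/(-3 - 434) - 38491 = 2*(-157 + 49)/(-437) - 38491 = 2*(-1/437)*(-108) - 38491 = 216/437 - 38491 = -16820351/437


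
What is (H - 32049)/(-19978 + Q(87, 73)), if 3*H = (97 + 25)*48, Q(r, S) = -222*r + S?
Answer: 30097/39219 ≈ 0.76741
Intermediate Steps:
Q(r, S) = S - 222*r
H = 1952 (H = ((97 + 25)*48)/3 = (122*48)/3 = (⅓)*5856 = 1952)
(H - 32049)/(-19978 + Q(87, 73)) = (1952 - 32049)/(-19978 + (73 - 222*87)) = -30097/(-19978 + (73 - 19314)) = -30097/(-19978 - 19241) = -30097/(-39219) = -30097*(-1/39219) = 30097/39219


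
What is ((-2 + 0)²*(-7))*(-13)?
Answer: 364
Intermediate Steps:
((-2 + 0)²*(-7))*(-13) = ((-2)²*(-7))*(-13) = (4*(-7))*(-13) = -28*(-13) = 364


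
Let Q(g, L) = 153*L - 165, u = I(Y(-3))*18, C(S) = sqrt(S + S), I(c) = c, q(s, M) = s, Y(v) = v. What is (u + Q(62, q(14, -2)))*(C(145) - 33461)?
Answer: -64345503 + 1923*sqrt(290) ≈ -6.4313e+7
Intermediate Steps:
C(S) = sqrt(2)*sqrt(S) (C(S) = sqrt(2*S) = sqrt(2)*sqrt(S))
u = -54 (u = -3*18 = -54)
Q(g, L) = -165 + 153*L
(u + Q(62, q(14, -2)))*(C(145) - 33461) = (-54 + (-165 + 153*14))*(sqrt(2)*sqrt(145) - 33461) = (-54 + (-165 + 2142))*(sqrt(290) - 33461) = (-54 + 1977)*(-33461 + sqrt(290)) = 1923*(-33461 + sqrt(290)) = -64345503 + 1923*sqrt(290)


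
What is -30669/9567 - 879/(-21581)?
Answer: -217819432/68821809 ≈ -3.1650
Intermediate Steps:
-30669/9567 - 879/(-21581) = -30669*1/9567 - 879*(-1/21581) = -10223/3189 + 879/21581 = -217819432/68821809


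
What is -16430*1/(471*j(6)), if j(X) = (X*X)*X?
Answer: -8215/50868 ≈ -0.16150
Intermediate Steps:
j(X) = X**3 (j(X) = X**2*X = X**3)
-16430*1/(471*j(6)) = -16430/(471*6**3) = -16430/(471*216) = -16430/101736 = -16430*1/101736 = -8215/50868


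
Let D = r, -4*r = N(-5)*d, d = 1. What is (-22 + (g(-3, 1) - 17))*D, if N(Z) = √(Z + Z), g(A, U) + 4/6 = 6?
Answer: 101*I*√10/12 ≈ 26.616*I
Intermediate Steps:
g(A, U) = 16/3 (g(A, U) = -⅔ + 6 = 16/3)
N(Z) = √2*√Z (N(Z) = √(2*Z) = √2*√Z)
r = -I*√10/4 (r = -√2*√(-5)/4 = -√2*(I*√5)/4 = -I*√10/4 ≈ -0.79057*I)
D = -I*√10/4 ≈ -0.79057*I
(-22 + (g(-3, 1) - 17))*D = (-22 + (16/3 - 17))*(-I*√10/4) = (-22 - 35/3)*(-I*√10/4) = -(-101)*I*√10/12 = 101*I*√10/12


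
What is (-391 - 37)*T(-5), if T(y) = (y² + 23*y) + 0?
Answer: 38520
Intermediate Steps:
T(y) = y² + 23*y
(-391 - 37)*T(-5) = (-391 - 37)*(-5*(23 - 5)) = -(-2140)*18 = -428*(-90) = 38520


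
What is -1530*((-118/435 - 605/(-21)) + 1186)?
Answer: -377223438/203 ≈ -1.8582e+6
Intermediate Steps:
-1530*((-118/435 - 605/(-21)) + 1186) = -1530*((-118*1/435 - 605*(-1/21)) + 1186) = -1530*((-118/435 + 605/21) + 1186) = -1530*(86899/3045 + 1186) = -1530*3698269/3045 = -377223438/203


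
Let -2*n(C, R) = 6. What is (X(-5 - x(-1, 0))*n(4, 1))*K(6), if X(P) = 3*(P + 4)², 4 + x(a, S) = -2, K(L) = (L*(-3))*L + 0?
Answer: 24300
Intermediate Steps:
K(L) = -3*L² (K(L) = (-3*L)*L + 0 = -3*L² + 0 = -3*L²)
n(C, R) = -3 (n(C, R) = -½*6 = -3)
x(a, S) = -6 (x(a, S) = -4 - 2 = -6)
X(P) = 3*(4 + P)²
(X(-5 - x(-1, 0))*n(4, 1))*K(6) = ((3*(4 + (-5 - 1*(-6)))²)*(-3))*(-3*6²) = ((3*(4 + (-5 + 6))²)*(-3))*(-3*36) = ((3*(4 + 1)²)*(-3))*(-108) = ((3*5²)*(-3))*(-108) = ((3*25)*(-3))*(-108) = (75*(-3))*(-108) = -225*(-108) = 24300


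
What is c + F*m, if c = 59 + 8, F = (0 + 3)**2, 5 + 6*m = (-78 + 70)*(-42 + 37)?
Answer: 239/2 ≈ 119.50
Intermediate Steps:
m = 35/6 (m = -5/6 + ((-78 + 70)*(-42 + 37))/6 = -5/6 + (-8*(-5))/6 = -5/6 + (1/6)*40 = -5/6 + 20/3 = 35/6 ≈ 5.8333)
F = 9 (F = 3**2 = 9)
c = 67
c + F*m = 67 + 9*(35/6) = 67 + 105/2 = 239/2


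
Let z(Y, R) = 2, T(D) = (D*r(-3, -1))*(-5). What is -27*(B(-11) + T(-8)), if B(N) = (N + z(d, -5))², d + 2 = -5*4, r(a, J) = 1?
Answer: -3267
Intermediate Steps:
d = -22 (d = -2 - 5*4 = -2 - 20 = -22)
T(D) = -5*D (T(D) = (D*1)*(-5) = D*(-5) = -5*D)
B(N) = (2 + N)² (B(N) = (N + 2)² = (2 + N)²)
-27*(B(-11) + T(-8)) = -27*((2 - 11)² - 5*(-8)) = -27*((-9)² + 40) = -27*(81 + 40) = -27*121 = -3267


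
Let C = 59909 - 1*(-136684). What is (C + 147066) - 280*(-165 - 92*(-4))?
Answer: 286819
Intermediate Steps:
C = 196593 (C = 59909 + 136684 = 196593)
(C + 147066) - 280*(-165 - 92*(-4)) = (196593 + 147066) - 280*(-165 - 92*(-4)) = 343659 - 280*(-165 + 368) = 343659 - 280*203 = 343659 - 56840 = 286819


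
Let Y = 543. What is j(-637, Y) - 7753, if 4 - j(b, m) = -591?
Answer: -7158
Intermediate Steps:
j(b, m) = 595 (j(b, m) = 4 - 1*(-591) = 4 + 591 = 595)
j(-637, Y) - 7753 = 595 - 7753 = -7158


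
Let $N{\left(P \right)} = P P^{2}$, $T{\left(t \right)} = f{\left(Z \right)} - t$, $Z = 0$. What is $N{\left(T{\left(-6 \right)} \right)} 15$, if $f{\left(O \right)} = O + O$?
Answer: $3240$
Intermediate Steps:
$f{\left(O \right)} = 2 O$
$T{\left(t \right)} = - t$ ($T{\left(t \right)} = 2 \cdot 0 - t = 0 - t = - t$)
$N{\left(P \right)} = P^{3}$
$N{\left(T{\left(-6 \right)} \right)} 15 = \left(\left(-1\right) \left(-6\right)\right)^{3} \cdot 15 = 6^{3} \cdot 15 = 216 \cdot 15 = 3240$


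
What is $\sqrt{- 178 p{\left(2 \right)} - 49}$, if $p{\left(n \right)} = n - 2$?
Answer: $7 i \approx 7.0 i$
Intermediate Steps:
$p{\left(n \right)} = -2 + n$
$\sqrt{- 178 p{\left(2 \right)} - 49} = \sqrt{- 178 \left(-2 + 2\right) - 49} = \sqrt{\left(-178\right) 0 - 49} = \sqrt{0 - 49} = \sqrt{-49} = 7 i$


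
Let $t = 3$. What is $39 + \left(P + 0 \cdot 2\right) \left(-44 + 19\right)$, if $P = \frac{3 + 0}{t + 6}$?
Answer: $\frac{92}{3} \approx 30.667$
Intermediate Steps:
$P = \frac{1}{3}$ ($P = \frac{3 + 0}{3 + 6} = \frac{3}{9} = 3 \cdot \frac{1}{9} = \frac{1}{3} \approx 0.33333$)
$39 + \left(P + 0 \cdot 2\right) \left(-44 + 19\right) = 39 + \left(\frac{1}{3} + 0 \cdot 2\right) \left(-44 + 19\right) = 39 + \left(\frac{1}{3} + 0\right) \left(-25\right) = 39 + \frac{1}{3} \left(-25\right) = 39 - \frac{25}{3} = \frac{92}{3}$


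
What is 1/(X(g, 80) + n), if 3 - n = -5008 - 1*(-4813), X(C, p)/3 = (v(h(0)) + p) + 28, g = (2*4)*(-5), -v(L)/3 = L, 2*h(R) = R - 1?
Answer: 2/1053 ≈ 0.0018993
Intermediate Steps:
h(R) = -½ + R/2 (h(R) = (R - 1)/2 = (-1 + R)/2 = -½ + R/2)
v(L) = -3*L
g = -40 (g = 8*(-5) = -40)
X(C, p) = 177/2 + 3*p (X(C, p) = 3*((-3*(-½ + (½)*0) + p) + 28) = 3*((-3*(-½ + 0) + p) + 28) = 3*((-3*(-½) + p) + 28) = 3*((3/2 + p) + 28) = 3*(59/2 + p) = 177/2 + 3*p)
n = 198 (n = 3 - (-5008 - 1*(-4813)) = 3 - (-5008 + 4813) = 3 - 1*(-195) = 3 + 195 = 198)
1/(X(g, 80) + n) = 1/((177/2 + 3*80) + 198) = 1/((177/2 + 240) + 198) = 1/(657/2 + 198) = 1/(1053/2) = 2/1053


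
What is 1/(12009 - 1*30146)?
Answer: -1/18137 ≈ -5.5136e-5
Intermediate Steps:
1/(12009 - 1*30146) = 1/(12009 - 30146) = 1/(-18137) = -1/18137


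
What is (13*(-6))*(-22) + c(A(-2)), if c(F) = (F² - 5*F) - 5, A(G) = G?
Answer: 1725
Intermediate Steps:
c(F) = -5 + F² - 5*F
(13*(-6))*(-22) + c(A(-2)) = (13*(-6))*(-22) + (-5 + (-2)² - 5*(-2)) = -78*(-22) + (-5 + 4 + 10) = 1716 + 9 = 1725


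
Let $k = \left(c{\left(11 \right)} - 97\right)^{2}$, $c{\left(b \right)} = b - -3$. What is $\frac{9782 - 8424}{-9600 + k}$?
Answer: $- \frac{1358}{2711} \approx -0.50092$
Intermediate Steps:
$c{\left(b \right)} = 3 + b$ ($c{\left(b \right)} = b + 3 = 3 + b$)
$k = 6889$ ($k = \left(\left(3 + 11\right) - 97\right)^{2} = \left(14 - 97\right)^{2} = \left(-83\right)^{2} = 6889$)
$\frac{9782 - 8424}{-9600 + k} = \frac{9782 - 8424}{-9600 + 6889} = \frac{1358}{-2711} = 1358 \left(- \frac{1}{2711}\right) = - \frac{1358}{2711}$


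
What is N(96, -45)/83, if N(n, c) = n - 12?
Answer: 84/83 ≈ 1.0120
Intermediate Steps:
N(n, c) = -12 + n
N(96, -45)/83 = (-12 + 96)/83 = (1/83)*84 = 84/83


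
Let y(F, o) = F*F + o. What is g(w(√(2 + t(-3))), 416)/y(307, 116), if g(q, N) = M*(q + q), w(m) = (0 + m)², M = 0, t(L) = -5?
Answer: 0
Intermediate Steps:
y(F, o) = o + F² (y(F, o) = F² + o = o + F²)
w(m) = m²
g(q, N) = 0 (g(q, N) = 0*(q + q) = 0*(2*q) = 0)
g(w(√(2 + t(-3))), 416)/y(307, 116) = 0/(116 + 307²) = 0/(116 + 94249) = 0/94365 = 0*(1/94365) = 0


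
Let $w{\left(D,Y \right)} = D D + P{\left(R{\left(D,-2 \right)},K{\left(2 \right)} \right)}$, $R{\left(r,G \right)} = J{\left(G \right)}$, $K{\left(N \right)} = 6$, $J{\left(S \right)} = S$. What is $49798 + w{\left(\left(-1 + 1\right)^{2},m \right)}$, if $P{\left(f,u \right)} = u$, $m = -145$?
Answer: $49804$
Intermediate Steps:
$R{\left(r,G \right)} = G$
$w{\left(D,Y \right)} = 6 + D^{2}$ ($w{\left(D,Y \right)} = D D + 6 = D^{2} + 6 = 6 + D^{2}$)
$49798 + w{\left(\left(-1 + 1\right)^{2},m \right)} = 49798 + \left(6 + \left(\left(-1 + 1\right)^{2}\right)^{2}\right) = 49798 + \left(6 + \left(0^{2}\right)^{2}\right) = 49798 + \left(6 + 0^{2}\right) = 49798 + \left(6 + 0\right) = 49798 + 6 = 49804$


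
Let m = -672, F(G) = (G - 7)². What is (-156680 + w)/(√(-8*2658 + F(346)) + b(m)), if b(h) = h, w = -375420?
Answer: 119190400/119309 + 532100*√93657/357927 ≈ 1454.0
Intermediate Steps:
F(G) = (-7 + G)²
(-156680 + w)/(√(-8*2658 + F(346)) + b(m)) = (-156680 - 375420)/(√(-8*2658 + (-7 + 346)²) - 672) = -532100/(√(-21264 + 339²) - 672) = -532100/(√(-21264 + 114921) - 672) = -532100/(√93657 - 672) = -532100/(-672 + √93657)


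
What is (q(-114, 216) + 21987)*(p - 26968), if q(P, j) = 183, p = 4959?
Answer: -487939530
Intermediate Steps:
(q(-114, 216) + 21987)*(p - 26968) = (183 + 21987)*(4959 - 26968) = 22170*(-22009) = -487939530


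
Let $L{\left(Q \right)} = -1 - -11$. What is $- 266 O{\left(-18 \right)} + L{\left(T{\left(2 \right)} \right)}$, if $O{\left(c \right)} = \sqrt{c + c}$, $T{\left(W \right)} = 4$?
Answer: $10 - 1596 i \approx 10.0 - 1596.0 i$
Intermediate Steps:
$L{\left(Q \right)} = 10$ ($L{\left(Q \right)} = -1 + 11 = 10$)
$O{\left(c \right)} = \sqrt{2} \sqrt{c}$ ($O{\left(c \right)} = \sqrt{2 c} = \sqrt{2} \sqrt{c}$)
$- 266 O{\left(-18 \right)} + L{\left(T{\left(2 \right)} \right)} = - 266 \sqrt{2} \sqrt{-18} + 10 = - 266 \sqrt{2} \cdot 3 i \sqrt{2} + 10 = - 266 \cdot 6 i + 10 = - 1596 i + 10 = 10 - 1596 i$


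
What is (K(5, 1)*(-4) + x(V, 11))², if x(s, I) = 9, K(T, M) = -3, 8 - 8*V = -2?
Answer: 441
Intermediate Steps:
V = 5/4 (V = 1 - ⅛*(-2) = 1 + ¼ = 5/4 ≈ 1.2500)
(K(5, 1)*(-4) + x(V, 11))² = (-3*(-4) + 9)² = (12 + 9)² = 21² = 441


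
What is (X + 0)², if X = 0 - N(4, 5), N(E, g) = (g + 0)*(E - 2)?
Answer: 100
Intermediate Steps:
N(E, g) = g*(-2 + E)
X = -10 (X = 0 - 5*(-2 + 4) = 0 - 5*2 = 0 - 1*10 = 0 - 10 = -10)
(X + 0)² = (-10 + 0)² = (-10)² = 100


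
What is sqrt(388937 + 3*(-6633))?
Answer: sqrt(369038) ≈ 607.49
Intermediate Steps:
sqrt(388937 + 3*(-6633)) = sqrt(388937 - 19899) = sqrt(369038)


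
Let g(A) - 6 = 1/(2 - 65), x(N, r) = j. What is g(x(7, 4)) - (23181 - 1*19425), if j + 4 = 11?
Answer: -236251/63 ≈ -3750.0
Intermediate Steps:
j = 7 (j = -4 + 11 = 7)
x(N, r) = 7
g(A) = 377/63 (g(A) = 6 + 1/(2 - 65) = 6 + 1/(-63) = 6 - 1/63 = 377/63)
g(x(7, 4)) - (23181 - 1*19425) = 377/63 - (23181 - 1*19425) = 377/63 - (23181 - 19425) = 377/63 - 1*3756 = 377/63 - 3756 = -236251/63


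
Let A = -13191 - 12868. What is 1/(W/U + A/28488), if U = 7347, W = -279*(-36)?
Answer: 2250552/1018043 ≈ 2.2107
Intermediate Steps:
W = 10044
A = -26059
1/(W/U + A/28488) = 1/(10044/7347 - 26059/28488) = 1/(10044*(1/7347) - 26059*1/28488) = 1/(108/79 - 26059/28488) = 1/(1018043/2250552) = 2250552/1018043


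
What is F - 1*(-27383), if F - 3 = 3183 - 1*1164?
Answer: 29405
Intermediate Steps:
F = 2022 (F = 3 + (3183 - 1*1164) = 3 + (3183 - 1164) = 3 + 2019 = 2022)
F - 1*(-27383) = 2022 - 1*(-27383) = 2022 + 27383 = 29405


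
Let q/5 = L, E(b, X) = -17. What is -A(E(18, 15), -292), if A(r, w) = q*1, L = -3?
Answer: 15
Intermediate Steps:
q = -15 (q = 5*(-3) = -15)
A(r, w) = -15 (A(r, w) = -15*1 = -15)
-A(E(18, 15), -292) = -1*(-15) = 15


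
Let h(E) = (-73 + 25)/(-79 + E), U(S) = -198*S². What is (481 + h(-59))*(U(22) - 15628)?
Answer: -1233973660/23 ≈ -5.3651e+7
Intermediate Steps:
h(E) = -48/(-79 + E)
(481 + h(-59))*(U(22) - 15628) = (481 - 48/(-79 - 59))*(-198*22² - 15628) = (481 - 48/(-138))*(-198*484 - 15628) = (481 - 48*(-1/138))*(-95832 - 15628) = (481 + 8/23)*(-111460) = (11071/23)*(-111460) = -1233973660/23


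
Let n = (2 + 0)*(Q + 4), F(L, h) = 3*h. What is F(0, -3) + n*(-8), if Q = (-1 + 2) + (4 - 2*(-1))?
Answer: -185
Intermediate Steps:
Q = 7 (Q = 1 + (4 + 2) = 1 + 6 = 7)
n = 22 (n = (2 + 0)*(7 + 4) = 2*11 = 22)
F(0, -3) + n*(-8) = 3*(-3) + 22*(-8) = -9 - 176 = -185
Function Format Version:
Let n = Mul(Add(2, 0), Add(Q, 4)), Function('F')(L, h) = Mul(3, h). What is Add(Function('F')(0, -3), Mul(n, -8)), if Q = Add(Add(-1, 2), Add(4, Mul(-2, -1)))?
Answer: -185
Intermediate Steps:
Q = 7 (Q = Add(1, Add(4, 2)) = Add(1, 6) = 7)
n = 22 (n = Mul(Add(2, 0), Add(7, 4)) = Mul(2, 11) = 22)
Add(Function('F')(0, -3), Mul(n, -8)) = Add(Mul(3, -3), Mul(22, -8)) = Add(-9, -176) = -185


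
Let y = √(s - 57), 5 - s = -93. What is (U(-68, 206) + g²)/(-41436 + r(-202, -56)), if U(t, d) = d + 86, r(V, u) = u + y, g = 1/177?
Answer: -298640188/42435537777 - 295099*√41/1739857048857 ≈ -0.0070386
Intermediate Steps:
s = 98 (s = 5 - 1*(-93) = 5 + 93 = 98)
g = 1/177 ≈ 0.0056497
y = √41 (y = √(98 - 57) = √41 ≈ 6.4031)
r(V, u) = u + √41
U(t, d) = 86 + d
(U(-68, 206) + g²)/(-41436 + r(-202, -56)) = ((86 + 206) + (1/177)²)/(-41436 + (-56 + √41)) = (292 + 1/31329)/(-41492 + √41) = 9148069/(31329*(-41492 + √41))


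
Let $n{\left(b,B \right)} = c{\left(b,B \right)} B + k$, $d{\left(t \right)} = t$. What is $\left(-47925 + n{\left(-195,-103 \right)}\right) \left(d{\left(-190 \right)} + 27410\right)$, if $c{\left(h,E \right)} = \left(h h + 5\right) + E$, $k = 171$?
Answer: $-107634276700$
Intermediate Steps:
$c{\left(h,E \right)} = 5 + E + h^{2}$ ($c{\left(h,E \right)} = \left(h^{2} + 5\right) + E = \left(5 + h^{2}\right) + E = 5 + E + h^{2}$)
$n{\left(b,B \right)} = 171 + B \left(5 + B + b^{2}\right)$ ($n{\left(b,B \right)} = \left(5 + B + b^{2}\right) B + 171 = B \left(5 + B + b^{2}\right) + 171 = 171 + B \left(5 + B + b^{2}\right)$)
$\left(-47925 + n{\left(-195,-103 \right)}\right) \left(d{\left(-190 \right)} + 27410\right) = \left(-47925 + \left(171 - 103 \left(5 - 103 + \left(-195\right)^{2}\right)\right)\right) \left(-190 + 27410\right) = \left(-47925 + \left(171 - 103 \left(5 - 103 + 38025\right)\right)\right) 27220 = \left(-47925 + \left(171 - 3906481\right)\right) 27220 = \left(-47925 - 3906310\right) 27220 = \left(-3954235\right) 27220 = -107634276700$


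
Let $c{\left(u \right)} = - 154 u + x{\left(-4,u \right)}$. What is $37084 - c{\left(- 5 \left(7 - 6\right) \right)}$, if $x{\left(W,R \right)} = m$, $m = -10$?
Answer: $36324$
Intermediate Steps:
$x{\left(W,R \right)} = -10$
$c{\left(u \right)} = -10 - 154 u$ ($c{\left(u \right)} = - 154 u - 10 = -10 - 154 u$)
$37084 - c{\left(- 5 \left(7 - 6\right) \right)} = 37084 - \left(-10 - 154 \left(- 5 \left(7 - 6\right)\right)\right) = 37084 - \left(-10 - 154 \left(\left(-5\right) 1\right)\right) = 37084 - \left(-10 - -770\right) = 37084 - \left(-10 + 770\right) = 37084 - 760 = 36324$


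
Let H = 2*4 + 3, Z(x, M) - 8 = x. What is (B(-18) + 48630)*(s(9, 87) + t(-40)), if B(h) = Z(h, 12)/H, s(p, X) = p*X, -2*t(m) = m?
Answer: 39049160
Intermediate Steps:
Z(x, M) = 8 + x
t(m) = -m/2
H = 11 (H = 8 + 3 = 11)
s(p, X) = X*p
B(h) = 8/11 + h/11 (B(h) = (8 + h)/11 = (8 + h)*(1/11) = 8/11 + h/11)
(B(-18) + 48630)*(s(9, 87) + t(-40)) = ((8/11 + (1/11)*(-18)) + 48630)*(87*9 - ½*(-40)) = ((8/11 - 18/11) + 48630)*(783 + 20) = (-10/11 + 48630)*803 = (534920/11)*803 = 39049160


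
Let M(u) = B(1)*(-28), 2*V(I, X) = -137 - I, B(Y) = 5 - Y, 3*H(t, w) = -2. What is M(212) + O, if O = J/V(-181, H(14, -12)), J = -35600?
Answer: -19032/11 ≈ -1730.2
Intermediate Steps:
H(t, w) = -2/3 (H(t, w) = (1/3)*(-2) = -2/3)
V(I, X) = -137/2 - I/2 (V(I, X) = (-137 - I)/2 = -137/2 - I/2)
O = -17800/11 (O = -35600/(-137/2 - 1/2*(-181)) = -35600/(-137/2 + 181/2) = -35600/22 = -35600*1/22 = -17800/11 ≈ -1618.2)
M(u) = -112 (M(u) = (5 - 1*1)*(-28) = (5 - 1)*(-28) = 4*(-28) = -112)
M(212) + O = -112 - 17800/11 = -19032/11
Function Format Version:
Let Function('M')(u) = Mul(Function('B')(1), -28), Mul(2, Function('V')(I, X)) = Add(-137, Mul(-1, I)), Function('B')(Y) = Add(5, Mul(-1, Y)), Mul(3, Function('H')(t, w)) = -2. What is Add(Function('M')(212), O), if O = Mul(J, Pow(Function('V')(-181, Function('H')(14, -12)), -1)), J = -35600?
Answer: Rational(-19032, 11) ≈ -1730.2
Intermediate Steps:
Function('H')(t, w) = Rational(-2, 3) (Function('H')(t, w) = Mul(Rational(1, 3), -2) = Rational(-2, 3))
Function('V')(I, X) = Add(Rational(-137, 2), Mul(Rational(-1, 2), I)) (Function('V')(I, X) = Mul(Rational(1, 2), Add(-137, Mul(-1, I))) = Add(Rational(-137, 2), Mul(Rational(-1, 2), I)))
O = Rational(-17800, 11) (O = Mul(-35600, Pow(Add(Rational(-137, 2), Mul(Rational(-1, 2), -181)), -1)) = Mul(-35600, Pow(Add(Rational(-137, 2), Rational(181, 2)), -1)) = Mul(-35600, Pow(22, -1)) = Mul(-35600, Rational(1, 22)) = Rational(-17800, 11) ≈ -1618.2)
Function('M')(u) = -112 (Function('M')(u) = Mul(Add(5, Mul(-1, 1)), -28) = Mul(Add(5, -1), -28) = Mul(4, -28) = -112)
Add(Function('M')(212), O) = Add(-112, Rational(-17800, 11)) = Rational(-19032, 11)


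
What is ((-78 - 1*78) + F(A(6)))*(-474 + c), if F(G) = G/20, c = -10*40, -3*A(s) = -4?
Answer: 2044286/15 ≈ 1.3629e+5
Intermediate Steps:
A(s) = 4/3 (A(s) = -⅓*(-4) = 4/3)
c = -400
F(G) = G/20 (F(G) = G*(1/20) = G/20)
((-78 - 1*78) + F(A(6)))*(-474 + c) = ((-78 - 1*78) + (1/20)*(4/3))*(-474 - 400) = ((-78 - 78) + 1/15)*(-874) = (-156 + 1/15)*(-874) = -2339/15*(-874) = 2044286/15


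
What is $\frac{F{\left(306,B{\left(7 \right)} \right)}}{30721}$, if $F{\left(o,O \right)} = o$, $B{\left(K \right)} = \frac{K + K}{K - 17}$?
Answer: $\frac{306}{30721} \approx 0.0099606$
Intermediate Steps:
$B{\left(K \right)} = \frac{2 K}{-17 + K}$
$\frac{F{\left(306,B{\left(7 \right)} \right)}}{30721} = \frac{306}{30721}$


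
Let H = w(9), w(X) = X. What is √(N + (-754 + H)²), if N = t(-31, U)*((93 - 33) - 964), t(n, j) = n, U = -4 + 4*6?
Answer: √583049 ≈ 763.58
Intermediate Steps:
H = 9
U = 20 (U = -4 + 24 = 20)
N = 28024 (N = -31*((93 - 33) - 964) = -31*(60 - 964) = -31*(-904) = 28024)
√(N + (-754 + H)²) = √(28024 + (-754 + 9)²) = √(28024 + (-745)²) = √(28024 + 555025) = √583049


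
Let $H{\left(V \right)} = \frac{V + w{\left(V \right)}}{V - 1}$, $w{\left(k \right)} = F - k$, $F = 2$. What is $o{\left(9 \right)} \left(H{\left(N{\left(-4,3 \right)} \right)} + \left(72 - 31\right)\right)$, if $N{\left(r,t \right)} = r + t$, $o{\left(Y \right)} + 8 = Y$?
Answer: $40$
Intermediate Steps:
$o{\left(Y \right)} = -8 + Y$
$w{\left(k \right)} = 2 - k$
$H{\left(V \right)} = \frac{2}{-1 + V}$ ($H{\left(V \right)} = \frac{V - \left(-2 + V\right)}{V - 1} = \frac{2}{-1 + V}$)
$o{\left(9 \right)} \left(H{\left(N{\left(-4,3 \right)} \right)} + \left(72 - 31\right)\right) = \left(-8 + 9\right) \left(\frac{2}{-1 + \left(-4 + 3\right)} + \left(72 - 31\right)\right) = 1 \left(\frac{2}{-1 - 1} + \left(72 - 31\right)\right) = 1 \left(\frac{2}{-2} + 41\right) = 1 \left(2 \left(- \frac{1}{2}\right) + 41\right) = 1 \left(-1 + 41\right) = 1 \cdot 40 = 40$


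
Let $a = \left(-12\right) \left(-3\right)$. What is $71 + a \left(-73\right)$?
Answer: $-2557$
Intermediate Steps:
$a = 36$
$71 + a \left(-73\right) = 71 + 36 \left(-73\right) = 71 - 2628 = -2557$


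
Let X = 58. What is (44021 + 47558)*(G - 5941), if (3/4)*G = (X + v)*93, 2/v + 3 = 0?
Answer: 320984395/3 ≈ 1.0699e+8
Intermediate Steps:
v = -2/3 (v = 2/(-3 + 0) = 2/(-3) = 2*(-1/3) = -2/3 ≈ -0.66667)
G = 21328/3 (G = 4*((58 - 2/3)*93)/3 = 4*((172/3)*93)/3 = (4/3)*5332 = 21328/3 ≈ 7109.3)
(44021 + 47558)*(G - 5941) = (44021 + 47558)*(21328/3 - 5941) = 91579*(3505/3) = 320984395/3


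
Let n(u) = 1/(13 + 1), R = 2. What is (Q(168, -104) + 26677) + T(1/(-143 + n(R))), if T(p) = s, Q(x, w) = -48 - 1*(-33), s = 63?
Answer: 26725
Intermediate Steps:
n(u) = 1/14
Q(x, w) = -15 (Q(x, w) = -48 + 33 = -15)
T(p) = 63
(Q(168, -104) + 26677) + T(1/(-143 + n(R))) = (-15 + 26677) + 63 = 26662 + 63 = 26725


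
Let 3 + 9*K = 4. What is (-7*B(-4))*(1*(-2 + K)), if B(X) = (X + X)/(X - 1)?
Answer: 952/45 ≈ 21.156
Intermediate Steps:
K = 1/9 (K = -1/3 + (1/9)*4 = -1/3 + 4/9 = 1/9 ≈ 0.11111)
B(X) = 2*X/(-1 + X) (B(X) = (2*X)/(-1 + X) = 2*X/(-1 + X))
(-7*B(-4))*(1*(-2 + K)) = (-14*(-4)/(-1 - 4))*(1*(-2 + 1/9)) = (-14*(-4)/(-5))*(1*(-17/9)) = -14*(-4)*(-1)/5*(-17/9) = -7*8/5*(-17/9) = -56/5*(-17/9) = 952/45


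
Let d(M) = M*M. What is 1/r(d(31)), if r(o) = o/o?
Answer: 1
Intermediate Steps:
d(M) = M²
r(o) = 1
1/r(d(31)) = 1/1 = 1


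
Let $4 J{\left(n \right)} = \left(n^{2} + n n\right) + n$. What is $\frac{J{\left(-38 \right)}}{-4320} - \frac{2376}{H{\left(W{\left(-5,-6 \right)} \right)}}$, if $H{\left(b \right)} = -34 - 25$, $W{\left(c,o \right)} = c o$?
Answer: $\frac{1362971}{33984} \approx 40.106$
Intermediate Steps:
$H{\left(b \right)} = -59$
$J{\left(n \right)} = \frac{n^{2}}{2} + \frac{n}{4}$ ($J{\left(n \right)} = \frac{\left(n^{2} + n n\right) + n}{4} = \frac{\left(n^{2} + n^{2}\right) + n}{4} = \frac{2 n^{2} + n}{4} = \frac{n + 2 n^{2}}{4} = \frac{n^{2}}{2} + \frac{n}{4}$)
$\frac{J{\left(-38 \right)}}{-4320} - \frac{2376}{H{\left(W{\left(-5,-6 \right)} \right)}} = \frac{\frac{1}{4} \left(-38\right) \left(1 + 2 \left(-38\right)\right)}{-4320} - \frac{2376}{-59} = \frac{1}{4} \left(-38\right) \left(1 - 76\right) \left(- \frac{1}{4320}\right) - - \frac{2376}{59} = \frac{1}{4} \left(-38\right) \left(-75\right) \left(- \frac{1}{4320}\right) + \frac{2376}{59} = \frac{1425}{2} \left(- \frac{1}{4320}\right) + \frac{2376}{59} = - \frac{95}{576} + \frac{2376}{59} = \frac{1362971}{33984}$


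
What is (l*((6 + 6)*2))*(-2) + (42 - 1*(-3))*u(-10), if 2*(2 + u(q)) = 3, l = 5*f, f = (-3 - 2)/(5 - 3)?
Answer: 1155/2 ≈ 577.50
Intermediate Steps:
f = -5/2 ≈ -2.5000
l = -25/2 (l = 5*(-5/2) = -25/2 ≈ -12.500)
u(q) = -½ (u(q) = -2 + (½)*3 = -2 + 3/2 = -½)
(l*((6 + 6)*2))*(-2) + (42 - 1*(-3))*u(-10) = -25*(6 + 6)*2/2*(-2) + (42 - 1*(-3))*(-½) = -150*2*(-2) + (42 + 3)*(-½) = -25/2*24*(-2) + 45*(-½) = -300*(-2) - 45/2 = 600 - 45/2 = 1155/2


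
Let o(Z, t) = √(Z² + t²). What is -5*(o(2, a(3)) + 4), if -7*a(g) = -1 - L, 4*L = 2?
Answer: -20 - 5*√793/14 ≈ -30.057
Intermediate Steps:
L = ½ (L = (¼)*2 = ½ ≈ 0.50000)
a(g) = 3/14 (a(g) = -(-1 - 1*½)/7 = -(-1 - ½)/7 = -⅐*(-3/2) = 3/14)
-5*(o(2, a(3)) + 4) = -5*(√(2² + (3/14)²) + 4) = -5*(√(4 + 9/196) + 4) = -5*(√(793/196) + 4) = -5*(√793/14 + 4) = -5*(4 + √793/14) = -20 - 5*√793/14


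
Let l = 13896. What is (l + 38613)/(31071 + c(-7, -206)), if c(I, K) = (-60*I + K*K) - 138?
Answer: 52509/73789 ≈ 0.71161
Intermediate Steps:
c(I, K) = -138 + K² - 60*I (c(I, K) = (-60*I + K²) - 138 = (K² - 60*I) - 138 = -138 + K² - 60*I)
(l + 38613)/(31071 + c(-7, -206)) = (13896 + 38613)/(31071 + (-138 + (-206)² - 60*(-7))) = 52509/(31071 + (-138 + 42436 + 420)) = 52509/(31071 + 42718) = 52509/73789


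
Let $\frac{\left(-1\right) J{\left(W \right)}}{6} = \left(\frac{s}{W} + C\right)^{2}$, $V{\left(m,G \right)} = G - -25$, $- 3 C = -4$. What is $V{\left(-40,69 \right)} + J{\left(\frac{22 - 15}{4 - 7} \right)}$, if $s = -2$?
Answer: $\frac{9586}{147} \approx 65.211$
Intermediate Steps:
$C = \frac{4}{3}$ ($C = \left(- \frac{1}{3}\right) \left(-4\right) = \frac{4}{3} \approx 1.3333$)
$V{\left(m,G \right)} = 25 + G$ ($V{\left(m,G \right)} = G + 25 = 25 + G$)
$J{\left(W \right)} = - 6 \left(\frac{4}{3} - \frac{2}{W}\right)^{2}$ ($J{\left(W \right)} = - 6 \left(- \frac{2}{W} + \frac{4}{3}\right)^{2} = - 6 \left(\frac{4}{3} - \frac{2}{W}\right)^{2}$)
$V{\left(-40,69 \right)} + J{\left(\frac{22 - 15}{4 - 7} \right)} = \left(25 + 69\right) - \frac{8 \left(-3 + 2 \frac{22 - 15}{4 - 7}\right)^{2}}{3 \frac{\left(22 - 15\right)^{2}}{\left(4 - 7\right)^{2}}} = 94 - \frac{8 \left(-3 + 2 \frac{7}{-3}\right)^{2}}{3 \cdot \frac{49}{9}} = 94 - \frac{8 \left(-3 + 2 \cdot 7 \left(- \frac{1}{3}\right)\right)^{2}}{3 \cdot \frac{49}{9}} = 94 - \frac{8 \left(-3 + 2 \left(- \frac{7}{3}\right)\right)^{2}}{3 \cdot \frac{49}{9}} = 94 - \frac{24 \left(-3 - \frac{14}{3}\right)^{2}}{49} = 94 - \frac{24 \left(- \frac{23}{3}\right)^{2}}{49} = 94 - \frac{24}{49} \cdot \frac{529}{9} = 94 - \frac{4232}{147} = \frac{9586}{147}$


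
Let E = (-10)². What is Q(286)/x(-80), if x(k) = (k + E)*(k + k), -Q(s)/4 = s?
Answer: 143/400 ≈ 0.35750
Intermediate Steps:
E = 100
Q(s) = -4*s
x(k) = 2*k*(100 + k) (x(k) = (k + 100)*(k + k) = (100 + k)*(2*k) = 2*k*(100 + k))
Q(286)/x(-80) = (-4*286)/((2*(-80)*(100 - 80))) = -1144/(2*(-80)*20) = -1144/(-3200) = -1144*(-1/3200) = 143/400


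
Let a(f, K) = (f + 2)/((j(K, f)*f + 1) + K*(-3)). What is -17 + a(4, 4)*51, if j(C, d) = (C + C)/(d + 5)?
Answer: -3893/67 ≈ -58.104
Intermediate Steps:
j(C, d) = 2*C/(5 + d) (j(C, d) = (2*C)/(5 + d) = 2*C/(5 + d))
a(f, K) = (2 + f)/(1 - 3*K + 2*K*f/(5 + f)) (a(f, K) = (f + 2)/(((2*K/(5 + f))*f + 1) + K*(-3)) = (2 + f)/((2*K*f/(5 + f) + 1) - 3*K) = (2 + f)/((1 + 2*K*f/(5 + f)) - 3*K) = (2 + f)/(1 - 3*K + 2*K*f/(5 + f)))
-17 + a(4, 4)*51 = -17 + ((2 + 4)*(5 + 4)/((1 - 3*4)*(5 + 4) + 2*4*4))*51 = -17 + (6*9/((1 - 12)*9 + 32))*51 = -17 + (6*9/(-11*9 + 32))*51 = -17 + (6*9/(-99 + 32))*51 = -17 + (6*9/(-67))*51 = -17 - 1/67*6*9*51 = -17 - 54/67*51 = -17 - 2754/67 = -3893/67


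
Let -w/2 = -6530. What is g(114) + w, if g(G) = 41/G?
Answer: 1488881/114 ≈ 13060.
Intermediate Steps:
w = 13060 (w = -2*(-6530) = 13060)
g(114) + w = 41/114 + 13060 = 1488881/114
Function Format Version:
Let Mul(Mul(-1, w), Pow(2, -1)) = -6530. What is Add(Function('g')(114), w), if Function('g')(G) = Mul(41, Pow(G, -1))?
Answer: Rational(1488881, 114) ≈ 13060.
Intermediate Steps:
w = 13060 (w = Mul(-2, -6530) = 13060)
Add(Function('g')(114), w) = Add(Mul(41, Pow(114, -1)), 13060) = Add(Mul(41, Rational(1, 114)), 13060) = Add(Rational(41, 114), 13060) = Rational(1488881, 114)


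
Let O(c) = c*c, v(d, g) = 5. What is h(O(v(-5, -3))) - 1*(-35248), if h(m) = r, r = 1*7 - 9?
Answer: 35246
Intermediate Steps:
O(c) = c²
r = -2 (r = 7 - 9 = -2)
h(m) = -2
h(O(v(-5, -3))) - 1*(-35248) = -2 - 1*(-35248) = -2 + 35248 = 35246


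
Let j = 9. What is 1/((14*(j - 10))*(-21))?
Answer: 1/294 ≈ 0.0034014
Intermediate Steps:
1/((14*(j - 10))*(-21)) = 1/((14*(9 - 10))*(-21)) = 1/((14*(-1))*(-21)) = 1/(-14*(-21)) = 1/294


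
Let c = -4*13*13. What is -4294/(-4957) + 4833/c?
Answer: -21054437/3350932 ≈ -6.2832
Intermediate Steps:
c = -676 (c = -52*13 = -676)
-4294/(-4957) + 4833/c = -4294/(-4957) + 4833/(-676) = -4294*(-1/4957) + 4833*(-1/676) = 4294/4957 - 4833/676 = -21054437/3350932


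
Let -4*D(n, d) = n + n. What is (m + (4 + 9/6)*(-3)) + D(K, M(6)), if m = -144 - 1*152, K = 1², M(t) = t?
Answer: -313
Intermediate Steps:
K = 1
D(n, d) = -n/2 (D(n, d) = -(n + n)/4 = -n/2)
m = -296 (m = -144 - 152 = -296)
(m + (4 + 9/6)*(-3)) + D(K, M(6)) = (-296 + (4 + 9/6)*(-3)) - ½*1 = (-296 + (4 + 9*(⅙))*(-3)) - ½ = (-296 + (4 + 3/2)*(-3)) - ½ = (-296 + (11/2)*(-3)) - ½ = (-296 - 33/2) - ½ = -625/2 - ½ = -313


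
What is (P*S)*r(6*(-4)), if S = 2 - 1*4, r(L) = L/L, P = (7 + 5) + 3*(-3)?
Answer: -6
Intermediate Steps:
P = 3 (P = 12 - 9 = 3)
r(L) = 1
S = -2 (S = 2 - 4 = -2)
(P*S)*r(6*(-4)) = (3*(-2))*1 = -6*1 = -6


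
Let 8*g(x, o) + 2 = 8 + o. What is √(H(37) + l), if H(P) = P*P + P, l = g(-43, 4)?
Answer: √5629/2 ≈ 37.513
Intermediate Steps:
g(x, o) = ¾ + o/8 (g(x, o) = -¼ + (8 + o)/8 = -¼ + (1 + o/8) = ¾ + o/8)
l = 5/4 (l = ¾ + (⅛)*4 = ¾ + ½ = 5/4 ≈ 1.2500)
H(P) = P + P² (H(P) = P² + P = P + P²)
√(H(37) + l) = √(37*(1 + 37) + 5/4) = √(37*38 + 5/4) = √(1406 + 5/4) = √(5629/4) = √5629/2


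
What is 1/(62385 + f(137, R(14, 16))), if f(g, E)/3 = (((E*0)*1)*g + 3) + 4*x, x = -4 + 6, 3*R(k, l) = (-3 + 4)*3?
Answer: 1/62418 ≈ 1.6021e-5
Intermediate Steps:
R(k, l) = 1 (R(k, l) = ((-3 + 4)*3)/3 = (1*3)/3 = (⅓)*3 = 1)
x = 2
f(g, E) = 33 (f(g, E) = 3*((((E*0)*1)*g + 3) + 4*2) = 3*(((0*1)*g + 3) + 8) = 3*((0*g + 3) + 8) = 3*((0 + 3) + 8) = 3*(3 + 8) = 3*11 = 33)
1/(62385 + f(137, R(14, 16))) = 1/(62385 + 33) = 1/62418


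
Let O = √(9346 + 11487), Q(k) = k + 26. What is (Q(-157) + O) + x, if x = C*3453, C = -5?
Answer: -17396 + √20833 ≈ -17252.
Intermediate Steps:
Q(k) = 26 + k
O = √20833 ≈ 144.34
x = -17265 (x = -5*3453 = -17265)
(Q(-157) + O) + x = ((26 - 157) + √20833) - 17265 = (-131 + √20833) - 17265 = -17396 + √20833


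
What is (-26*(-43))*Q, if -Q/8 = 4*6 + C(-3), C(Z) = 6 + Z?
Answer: -241488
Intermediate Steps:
Q = -216 (Q = -8*(4*6 + (6 - 3)) = -8*(24 + 3) = -8*27 = -216)
(-26*(-43))*Q = -26*(-43)*(-216) = 1118*(-216) = -241488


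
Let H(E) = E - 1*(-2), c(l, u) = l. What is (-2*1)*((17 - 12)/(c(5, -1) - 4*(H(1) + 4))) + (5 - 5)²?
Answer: 10/23 ≈ 0.43478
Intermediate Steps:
H(E) = 2 + E (H(E) = E + 2 = 2 + E)
(-2*1)*((17 - 12)/(c(5, -1) - 4*(H(1) + 4))) + (5 - 5)² = (-2*1)*((17 - 12)/(5 - 4*((2 + 1) + 4))) + (5 - 5)² = -10/(5 - 4*(3 + 4)) + 0² = -10/(5 - 4*7) + 0 = -10/(5 - 28) + 0 = -10/(-23) + 0 = -10*(-1)/23 + 0 = -2*(-5/23) + 0 = 10/23 + 0 = 10/23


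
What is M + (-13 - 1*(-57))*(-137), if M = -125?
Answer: -6153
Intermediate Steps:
M + (-13 - 1*(-57))*(-137) = -125 + (-13 - 1*(-57))*(-137) = -125 + (-13 + 57)*(-137) = -125 + 44*(-137) = -125 - 6028 = -6153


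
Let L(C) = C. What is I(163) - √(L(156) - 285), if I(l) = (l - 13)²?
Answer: 22500 - I*√129 ≈ 22500.0 - 11.358*I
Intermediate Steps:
I(l) = (-13 + l)²
I(163) - √(L(156) - 285) = (-13 + 163)² - √(156 - 285) = 150² - √(-129) = 22500 - I*√129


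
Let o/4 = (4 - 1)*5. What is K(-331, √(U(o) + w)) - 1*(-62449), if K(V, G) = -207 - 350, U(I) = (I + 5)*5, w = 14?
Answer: 61892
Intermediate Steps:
o = 60 (o = 4*((4 - 1)*5) = 4*(3*5) = 4*15 = 60)
U(I) = 25 + 5*I (U(I) = (5 + I)*5 = 25 + 5*I)
K(V, G) = -557
K(-331, √(U(o) + w)) - 1*(-62449) = -557 - 1*(-62449) = -557 + 62449 = 61892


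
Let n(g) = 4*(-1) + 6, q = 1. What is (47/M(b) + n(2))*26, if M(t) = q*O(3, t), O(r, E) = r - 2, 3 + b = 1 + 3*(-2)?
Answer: 1274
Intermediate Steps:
b = -8 (b = -3 + (1 + 3*(-2)) = -3 + (1 - 6) = -3 - 5 = -8)
O(r, E) = -2 + r
n(g) = 2 (n(g) = -4 + 6 = 2)
M(t) = 1 (M(t) = 1*(-2 + 3) = 1*1 = 1)
(47/M(b) + n(2))*26 = (47/1 + 2)*26 = (47*1 + 2)*26 = (47 + 2)*26 = 49*26 = 1274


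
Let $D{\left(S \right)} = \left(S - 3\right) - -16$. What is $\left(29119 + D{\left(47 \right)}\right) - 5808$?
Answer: $23371$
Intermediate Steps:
$D{\left(S \right)} = 13 + S$ ($D{\left(S \right)} = \left(S - 3\right) + 16 = \left(-3 + S\right) + 16 = 13 + S$)
$\left(29119 + D{\left(47 \right)}\right) - 5808 = \left(29119 + \left(13 + 47\right)\right) - 5808 = \left(29119 + 60\right) - 5808 = 29179 - 5808 = 23371$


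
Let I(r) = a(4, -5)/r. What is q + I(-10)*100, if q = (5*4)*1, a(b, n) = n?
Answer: 70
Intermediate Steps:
q = 20 (q = 20*1 = 20)
I(r) = -5/r
q + I(-10)*100 = 20 - 5/(-10)*100 = 20 - 5*(-1/10)*100 = 20 + (1/2)*100 = 20 + 50 = 70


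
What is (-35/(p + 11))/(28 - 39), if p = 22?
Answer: 35/363 ≈ 0.096419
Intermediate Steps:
(-35/(p + 11))/(28 - 39) = (-35/(22 + 11))/(28 - 39) = -35/33/(-11) = -35/33*(-1/11) = 35/363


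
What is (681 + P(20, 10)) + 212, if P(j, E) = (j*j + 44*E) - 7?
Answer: 1726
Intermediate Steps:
P(j, E) = -7 + j² + 44*E (P(j, E) = (j² + 44*E) - 7 = -7 + j² + 44*E)
(681 + P(20, 10)) + 212 = (681 + (-7 + 20² + 44*10)) + 212 = (681 + (-7 + 400 + 440)) + 212 = (681 + 833) + 212 = 1514 + 212 = 1726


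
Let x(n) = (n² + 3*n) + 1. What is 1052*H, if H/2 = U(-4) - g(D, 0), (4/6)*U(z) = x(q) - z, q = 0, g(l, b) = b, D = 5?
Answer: 15780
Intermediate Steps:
x(n) = 1 + n² + 3*n
U(z) = 3/2 - 3*z/2 (U(z) = 3*((1 + 0² + 3*0) - z)/2 = 3*((1 + 0 + 0) - z)/2 = 3*(1 - z)/2 = 3/2 - 3*z/2)
H = 15 (H = 2*((3/2 - 3/2*(-4)) - 1*0) = 2*((3/2 + 6) + 0) = 2*(15/2 + 0) = 2*(15/2) = 15)
1052*H = 1052*15 = 15780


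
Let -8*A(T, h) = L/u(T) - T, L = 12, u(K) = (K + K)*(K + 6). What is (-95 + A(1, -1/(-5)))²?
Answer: 28291761/3136 ≈ 9021.6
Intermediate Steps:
u(K) = 2*K*(6 + K) (u(K) = (2*K)*(6 + K) = 2*K*(6 + K))
A(T, h) = T/8 - 3/(4*T*(6 + T)) (A(T, h) = -(12/((2*T*(6 + T))) - T)/8 = -(12*(1/(2*T*(6 + T))) - T)/8 = -(6/(T*(6 + T)) - T)/8 = -(-T + 6/(T*(6 + T)))/8 = T/8 - 3/(4*T*(6 + T)))
(-95 + A(1, -1/(-5)))² = (-95 + (⅛)*(-6 + 1²*(6 + 1))/(1*(6 + 1)))² = (-95 + (⅛)*1*(-6 + 1*7)/7)² = (-95 + (⅛)*1*(⅐)*(-6 + 7))² = (-95 + (⅛)*1*(⅐)*1)² = (-95 + 1/56)² = (-5319/56)² = 28291761/3136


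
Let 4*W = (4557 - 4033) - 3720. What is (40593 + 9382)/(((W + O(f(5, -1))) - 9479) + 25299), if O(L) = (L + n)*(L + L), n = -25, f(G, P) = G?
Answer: 49975/14821 ≈ 3.3719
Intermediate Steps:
W = -799 (W = ((4557 - 4033) - 3720)/4 = (524 - 3720)/4 = (¼)*(-3196) = -799)
O(L) = 2*L*(-25 + L) (O(L) = (L - 25)*(L + L) = (-25 + L)*(2*L) = 2*L*(-25 + L))
(40593 + 9382)/(((W + O(f(5, -1))) - 9479) + 25299) = (40593 + 9382)/(((-799 + 2*5*(-25 + 5)) - 9479) + 25299) = 49975/(((-799 + 2*5*(-20)) - 9479) + 25299) = 49975/(((-799 - 200) - 9479) + 25299) = 49975/((-999 - 9479) + 25299) = 49975/(-10478 + 25299) = 49975/14821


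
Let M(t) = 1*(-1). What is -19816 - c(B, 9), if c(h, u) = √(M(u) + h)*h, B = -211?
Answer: -19816 + 422*I*√53 ≈ -19816.0 + 3072.2*I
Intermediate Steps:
M(t) = -1
c(h, u) = h*√(-1 + h) (c(h, u) = √(-1 + h)*h = h*√(-1 + h))
-19816 - c(B, 9) = -19816 - (-211)*√(-1 - 211) = -19816 - (-211)*√(-212) = -19816 - (-211)*2*I*√53 = -19816 - (-422)*I*√53 = -19816 + 422*I*√53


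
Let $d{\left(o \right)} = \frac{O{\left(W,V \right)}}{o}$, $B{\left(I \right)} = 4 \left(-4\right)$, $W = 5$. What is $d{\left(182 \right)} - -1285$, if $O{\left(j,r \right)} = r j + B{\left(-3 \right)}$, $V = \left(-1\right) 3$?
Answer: $\frac{233839}{182} \approx 1284.8$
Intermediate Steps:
$V = -3$
$B{\left(I \right)} = -16$
$O{\left(j,r \right)} = -16 + j r$ ($O{\left(j,r \right)} = r j - 16 = j r - 16 = -16 + j r$)
$d{\left(o \right)} = - \frac{31}{o}$ ($d{\left(o \right)} = \frac{-16 + 5 \left(-3\right)}{o} = \frac{-16 - 15}{o} = - \frac{31}{o}$)
$d{\left(182 \right)} - -1285 = - \frac{31}{182} - -1285 = \left(-31\right) \frac{1}{182} + 1285 = - \frac{31}{182} + 1285 = \frac{233839}{182}$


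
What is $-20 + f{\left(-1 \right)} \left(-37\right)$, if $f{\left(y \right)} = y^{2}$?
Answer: $-57$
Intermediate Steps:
$-20 + f{\left(-1 \right)} \left(-37\right) = -20 + \left(-1\right)^{2} \left(-37\right) = -20 + 1 \left(-37\right) = -20 - 37 = -57$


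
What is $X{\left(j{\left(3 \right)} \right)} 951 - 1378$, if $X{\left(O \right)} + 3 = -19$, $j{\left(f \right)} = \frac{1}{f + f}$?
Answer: $-22300$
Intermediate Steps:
$j{\left(f \right)} = \frac{1}{2 f}$
$X{\left(O \right)} = -22$ ($X{\left(O \right)} = -3 - 19 = -22$)
$X{\left(j{\left(3 \right)} \right)} 951 - 1378 = \left(-22\right) 951 - 1378 = -20922 - 1378 = -22300$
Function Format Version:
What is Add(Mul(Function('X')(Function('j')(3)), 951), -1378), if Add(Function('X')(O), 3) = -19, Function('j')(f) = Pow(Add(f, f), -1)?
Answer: -22300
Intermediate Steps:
Function('j')(f) = Mul(Rational(1, 2), Pow(f, -1)) (Function('j')(f) = Pow(Mul(2, f), -1) = Mul(Rational(1, 2), Pow(f, -1)))
Function('X')(O) = -22 (Function('X')(O) = Add(-3, -19) = -22)
Add(Mul(Function('X')(Function('j')(3)), 951), -1378) = Add(Mul(-22, 951), -1378) = Add(-20922, -1378) = -22300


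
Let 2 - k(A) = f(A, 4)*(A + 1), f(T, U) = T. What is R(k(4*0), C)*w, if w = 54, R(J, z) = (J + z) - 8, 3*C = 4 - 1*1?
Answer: -270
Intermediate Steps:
k(A) = 2 - A*(1 + A) (k(A) = 2 - A*(A + 1) = 2 - A*(1 + A))
C = 1 (C = (4 - 1*1)/3 = (4 - 1)/3 = (⅓)*3 = 1)
R(J, z) = -8 + J + z
R(k(4*0), C)*w = (-8 + (2 - 4*0 - (4*0)²) + 1)*54 = (-8 + (2 - 1*0 - 1*0²) + 1)*54 = (-8 + (2 + 0 - 1*0) + 1)*54 = (-8 + (2 + 0 + 0) + 1)*54 = (-8 + 2 + 1)*54 = -5*54 = -270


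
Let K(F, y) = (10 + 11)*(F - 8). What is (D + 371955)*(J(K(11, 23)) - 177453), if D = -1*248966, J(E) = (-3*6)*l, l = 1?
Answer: -21826980819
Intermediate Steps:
K(F, y) = -168 + 21*F (K(F, y) = 21*(-8 + F) = -168 + 21*F)
J(E) = -18 (J(E) = -3*6*1 = -18*1 = -18)
D = -248966
(D + 371955)*(J(K(11, 23)) - 177453) = (-248966 + 371955)*(-18 - 177453) = 122989*(-177471) = -21826980819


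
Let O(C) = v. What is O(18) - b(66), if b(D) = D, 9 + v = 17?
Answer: -58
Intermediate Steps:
v = 8 (v = -9 + 17 = 8)
O(C) = 8
O(18) - b(66) = 8 - 1*66 = 8 - 66 = -58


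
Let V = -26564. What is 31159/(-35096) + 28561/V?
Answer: -457521133/233072536 ≈ -1.9630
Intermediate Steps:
31159/(-35096) + 28561/V = 31159/(-35096) + 28561/(-26564) = 31159*(-1/35096) + 28561*(-1/26564) = -31159/35096 - 28561/26564 = -457521133/233072536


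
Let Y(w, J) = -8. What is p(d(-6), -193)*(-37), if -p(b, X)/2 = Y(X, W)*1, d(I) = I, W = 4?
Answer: -592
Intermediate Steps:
p(b, X) = 16 (p(b, X) = -(-16) = -2*(-8) = 16)
p(d(-6), -193)*(-37) = 16*(-37) = -592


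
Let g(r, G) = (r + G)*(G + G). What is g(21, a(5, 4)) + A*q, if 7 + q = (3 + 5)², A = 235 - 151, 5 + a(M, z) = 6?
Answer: 4832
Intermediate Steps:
a(M, z) = 1 (a(M, z) = -5 + 6 = 1)
A = 84
q = 57 (q = -7 + (3 + 5)² = -7 + 8² = -7 + 64 = 57)
g(r, G) = 2*G*(G + r) (g(r, G) = (G + r)*(2*G) = 2*G*(G + r))
g(21, a(5, 4)) + A*q = 2*1*(1 + 21) + 84*57 = 2*1*22 + 4788 = 44 + 4788 = 4832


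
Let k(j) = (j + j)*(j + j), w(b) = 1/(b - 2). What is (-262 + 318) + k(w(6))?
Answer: 225/4 ≈ 56.250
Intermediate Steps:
w(b) = 1/(-2 + b)
k(j) = 4*j**2 (k(j) = (2*j)*(2*j) = 4*j**2)
(-262 + 318) + k(w(6)) = (-262 + 318) + 4*(1/(-2 + 6))**2 = 56 + 4*(1/4)**2 = 56 + 4*(1/16) = 56 + 1/4 = 225/4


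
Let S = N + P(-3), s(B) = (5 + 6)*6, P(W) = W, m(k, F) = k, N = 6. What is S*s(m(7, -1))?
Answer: 198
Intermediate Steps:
s(B) = 66 (s(B) = 11*6 = 66)
S = 3 (S = 6 - 3 = 3)
S*s(m(7, -1)) = 3*66 = 198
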